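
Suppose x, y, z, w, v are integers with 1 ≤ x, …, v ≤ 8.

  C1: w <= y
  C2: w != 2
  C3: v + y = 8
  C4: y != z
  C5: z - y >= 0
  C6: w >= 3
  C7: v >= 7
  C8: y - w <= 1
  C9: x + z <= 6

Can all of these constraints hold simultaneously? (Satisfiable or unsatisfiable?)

Unsatisfiable

From constraint 7: v ≥ 7. From constraints 1 and 6: y ≥ w ≥ 3. Hence v + y ≥ 10. But constraint 3 requires v + y = 8, and 8 < 10. Contradiction.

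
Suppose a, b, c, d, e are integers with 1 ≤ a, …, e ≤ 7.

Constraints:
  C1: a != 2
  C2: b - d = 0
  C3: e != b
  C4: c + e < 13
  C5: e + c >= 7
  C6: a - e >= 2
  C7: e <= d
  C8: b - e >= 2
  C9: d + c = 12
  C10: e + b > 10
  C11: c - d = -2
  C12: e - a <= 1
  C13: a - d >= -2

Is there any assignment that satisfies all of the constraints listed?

One satisfying assignment is a = 7, b = 7, c = 5, d = 7, e = 5.
For the less obvious constraints — constraint 2: b - d = 0; constraint 4: c + e = 10; constraint 5: e + c = 10 — and the others hold by inspection.

Satisfiable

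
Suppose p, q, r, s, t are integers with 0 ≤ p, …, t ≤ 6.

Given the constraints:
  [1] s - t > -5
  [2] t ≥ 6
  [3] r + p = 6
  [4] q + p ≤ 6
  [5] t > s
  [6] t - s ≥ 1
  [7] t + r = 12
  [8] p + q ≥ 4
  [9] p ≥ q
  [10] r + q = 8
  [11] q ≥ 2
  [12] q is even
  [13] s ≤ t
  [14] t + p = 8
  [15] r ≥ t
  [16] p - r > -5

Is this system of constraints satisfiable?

Unsatisfiable

From constraints 2 and 15: r ≥ t ≥ 6. From constraints 9 and 11: p ≥ q ≥ 2. Hence r + p ≥ 8. But constraint 3 requires r + p = 6, and 6 < 8. Contradiction.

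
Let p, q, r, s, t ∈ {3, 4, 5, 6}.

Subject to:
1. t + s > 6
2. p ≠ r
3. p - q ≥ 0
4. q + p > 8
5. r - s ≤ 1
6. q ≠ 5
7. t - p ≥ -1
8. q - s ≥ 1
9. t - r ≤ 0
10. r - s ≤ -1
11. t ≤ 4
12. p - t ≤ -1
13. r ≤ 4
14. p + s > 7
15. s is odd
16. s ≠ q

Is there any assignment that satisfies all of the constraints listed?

Constraints 3, 7, 8, 9, and 10 give p − q ≥ 0, q − s ≥ 1, s − r ≥ 1, r − t ≥ 0, t − p ≥ -1.
Adding all 5 inequalities: the left sides telescope to 0, and the right sides sum to 0 + 1 + 1 + 0 + (-1) = 1. So 0 ≥ 1, which is false.

Unsatisfiable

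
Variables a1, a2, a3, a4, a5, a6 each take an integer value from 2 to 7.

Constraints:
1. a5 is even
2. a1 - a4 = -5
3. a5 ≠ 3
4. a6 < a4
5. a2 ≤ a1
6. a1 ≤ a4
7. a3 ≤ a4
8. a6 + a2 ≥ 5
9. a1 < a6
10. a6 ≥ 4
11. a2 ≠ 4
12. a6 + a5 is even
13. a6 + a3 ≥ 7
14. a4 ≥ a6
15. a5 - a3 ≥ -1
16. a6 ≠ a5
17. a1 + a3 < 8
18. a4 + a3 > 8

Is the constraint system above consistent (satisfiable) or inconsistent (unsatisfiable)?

Satisfiable

Try a1 = 2, a2 = 2, a3 = 3, a4 = 7, a5 = 2, a6 = 6.
Check constraint 2: a1 - a4 = -5; constraint 8: a6 + a2 = 8. The remaining constraints are straightforward to verify.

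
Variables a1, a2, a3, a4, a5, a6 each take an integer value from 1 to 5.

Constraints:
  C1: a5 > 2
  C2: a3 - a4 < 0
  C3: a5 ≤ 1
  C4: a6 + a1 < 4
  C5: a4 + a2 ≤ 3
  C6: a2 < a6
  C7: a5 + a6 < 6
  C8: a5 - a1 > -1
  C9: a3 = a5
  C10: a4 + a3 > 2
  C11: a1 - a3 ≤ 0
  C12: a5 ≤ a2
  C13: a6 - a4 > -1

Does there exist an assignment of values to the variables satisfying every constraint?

From constraint 1: a5 ≥ 3. From constraint 3: a5 ≤ 1. But 1 < 3, so no value of a5 works.

Unsatisfiable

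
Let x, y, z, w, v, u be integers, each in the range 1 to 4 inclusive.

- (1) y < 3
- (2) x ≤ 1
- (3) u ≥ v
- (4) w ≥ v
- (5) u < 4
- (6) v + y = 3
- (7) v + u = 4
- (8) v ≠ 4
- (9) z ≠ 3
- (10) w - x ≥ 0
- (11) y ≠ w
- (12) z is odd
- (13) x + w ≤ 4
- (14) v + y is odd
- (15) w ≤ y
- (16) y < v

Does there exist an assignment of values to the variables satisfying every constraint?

Constraints 4, 15, and 16 give w ≤ y, y < v, v ≤ w. Chaining: w ≤ y < v ≤ w, which forces w < w — impossible.

Unsatisfiable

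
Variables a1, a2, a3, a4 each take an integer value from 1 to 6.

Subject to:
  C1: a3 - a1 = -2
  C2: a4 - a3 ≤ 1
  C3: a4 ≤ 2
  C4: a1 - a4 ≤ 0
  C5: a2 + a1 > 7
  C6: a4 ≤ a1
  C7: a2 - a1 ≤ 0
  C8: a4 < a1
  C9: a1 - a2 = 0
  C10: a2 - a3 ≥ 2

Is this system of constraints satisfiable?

Unsatisfiable

Constraints 2, 4, 7, and 10 give a4 − a1 ≥ 0, a1 − a2 ≥ 0, a2 − a3 ≥ 2, a3 − a4 ≥ -1.
Adding all 4 inequalities: the left sides telescope to 0, and the right sides sum to 0 + 0 + 2 + (-1) = 1. So 0 ≥ 1, which is false.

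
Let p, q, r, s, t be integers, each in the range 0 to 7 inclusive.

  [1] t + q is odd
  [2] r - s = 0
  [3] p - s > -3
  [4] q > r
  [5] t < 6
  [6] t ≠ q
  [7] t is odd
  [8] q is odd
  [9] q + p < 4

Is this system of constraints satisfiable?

Unsatisfiable

Constraint 7 makes t odd and constraint 8 makes q odd, so t + q must be even. Constraint 1 says t + q is odd — contradiction.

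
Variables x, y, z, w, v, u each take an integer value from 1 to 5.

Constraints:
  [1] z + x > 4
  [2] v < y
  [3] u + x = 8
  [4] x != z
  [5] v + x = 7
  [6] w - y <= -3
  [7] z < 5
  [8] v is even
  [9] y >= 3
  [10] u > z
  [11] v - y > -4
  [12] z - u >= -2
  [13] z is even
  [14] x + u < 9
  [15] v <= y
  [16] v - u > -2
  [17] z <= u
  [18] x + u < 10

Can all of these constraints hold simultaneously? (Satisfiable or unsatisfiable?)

Satisfiable

One satisfying assignment is x = 5, y = 5, z = 2, w = 2, v = 2, u = 3.
For the less obvious constraints — constraint 1: z + x = 7; constraint 3: u + x = 8; constraint 5: v + x = 7 — and the others hold by inspection.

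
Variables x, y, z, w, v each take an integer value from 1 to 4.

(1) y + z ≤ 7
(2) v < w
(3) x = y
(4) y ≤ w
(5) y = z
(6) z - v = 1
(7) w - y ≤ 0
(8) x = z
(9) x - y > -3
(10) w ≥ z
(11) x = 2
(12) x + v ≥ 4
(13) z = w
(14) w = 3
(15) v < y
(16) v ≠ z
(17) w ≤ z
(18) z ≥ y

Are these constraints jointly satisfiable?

Constraint 11 fixes x = 2 and constraint 14 fixes w = 3. Constraints 3, 5, and 13 give x = y = z = w, so x = w. But 2 ≠ 3 — contradiction.

Unsatisfiable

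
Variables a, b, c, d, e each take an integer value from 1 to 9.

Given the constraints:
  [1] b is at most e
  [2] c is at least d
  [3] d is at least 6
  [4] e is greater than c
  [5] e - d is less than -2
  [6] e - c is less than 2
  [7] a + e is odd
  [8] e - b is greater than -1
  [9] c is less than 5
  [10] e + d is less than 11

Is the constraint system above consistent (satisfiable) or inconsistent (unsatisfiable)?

From constraints 2 and 3: c ≥ d and d ≥ 6, so c ≥ 6. From constraint 9: c ≤ 4. But 4 < 6, so no value of c works.

Unsatisfiable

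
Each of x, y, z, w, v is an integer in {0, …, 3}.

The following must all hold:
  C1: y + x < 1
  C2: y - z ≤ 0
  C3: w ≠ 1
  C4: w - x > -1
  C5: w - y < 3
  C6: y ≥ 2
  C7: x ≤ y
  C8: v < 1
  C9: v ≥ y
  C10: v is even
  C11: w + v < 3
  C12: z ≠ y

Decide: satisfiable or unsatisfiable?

Unsatisfiable

From constraints 6 and 9: v ≥ y and y ≥ 2, so v ≥ 2. From constraint 8: v ≤ 0. But 0 < 2, so no value of v works.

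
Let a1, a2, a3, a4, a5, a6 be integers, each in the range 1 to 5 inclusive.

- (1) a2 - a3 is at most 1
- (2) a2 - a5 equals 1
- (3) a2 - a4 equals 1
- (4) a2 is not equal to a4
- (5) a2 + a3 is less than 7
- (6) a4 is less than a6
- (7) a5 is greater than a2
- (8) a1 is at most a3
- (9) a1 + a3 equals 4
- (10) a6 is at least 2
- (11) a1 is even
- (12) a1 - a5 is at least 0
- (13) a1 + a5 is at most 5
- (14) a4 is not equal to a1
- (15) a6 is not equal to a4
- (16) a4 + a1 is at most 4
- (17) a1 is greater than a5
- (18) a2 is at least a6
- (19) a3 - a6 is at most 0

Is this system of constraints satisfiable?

Unsatisfiable

Constraints 7, 8, 17, 18, and 19 give a1 ≤ a3, a3 ≤ a6, a6 ≤ a2, a2 < a5, a5 < a1. Chaining: a1 ≤ a3 ≤ a6 ≤ a2 < a5 < a1, which forces a1 < a1 — impossible.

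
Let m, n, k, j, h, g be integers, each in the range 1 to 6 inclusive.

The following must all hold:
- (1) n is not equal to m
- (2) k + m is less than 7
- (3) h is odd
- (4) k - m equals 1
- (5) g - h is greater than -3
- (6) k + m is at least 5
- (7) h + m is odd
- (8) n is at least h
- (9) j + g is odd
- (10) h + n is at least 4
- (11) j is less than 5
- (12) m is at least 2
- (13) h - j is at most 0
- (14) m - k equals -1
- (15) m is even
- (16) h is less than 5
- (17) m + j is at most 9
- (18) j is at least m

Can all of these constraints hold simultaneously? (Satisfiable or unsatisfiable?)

Setting (m, n, k, j, h, g) = (2, 3, 3, 4, 3, 3) satisfies everything: constraint 2: k + m = 5; constraint 4: k - m = 1; constraint 5: g - h = 0, and the others follow.

Satisfiable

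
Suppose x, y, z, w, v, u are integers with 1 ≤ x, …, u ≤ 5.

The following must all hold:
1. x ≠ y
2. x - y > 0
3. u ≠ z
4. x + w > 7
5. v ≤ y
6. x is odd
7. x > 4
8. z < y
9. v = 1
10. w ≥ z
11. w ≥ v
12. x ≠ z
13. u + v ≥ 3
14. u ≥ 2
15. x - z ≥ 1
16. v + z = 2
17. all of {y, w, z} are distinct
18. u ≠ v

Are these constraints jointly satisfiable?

One satisfying assignment is x = 5, y = 4, z = 1, w = 5, v = 1, u = 4.
For the less obvious constraints — constraint 2: x - y = 1; constraint 4: x + w = 10 — and the others hold by inspection.

Satisfiable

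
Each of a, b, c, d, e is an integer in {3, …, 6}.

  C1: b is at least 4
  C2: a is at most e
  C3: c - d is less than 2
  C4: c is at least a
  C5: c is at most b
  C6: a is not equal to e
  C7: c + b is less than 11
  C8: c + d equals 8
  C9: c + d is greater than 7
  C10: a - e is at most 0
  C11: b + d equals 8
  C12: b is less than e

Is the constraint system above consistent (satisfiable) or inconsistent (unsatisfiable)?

Satisfiable

Setting (a, b, c, d, e) = (4, 4, 4, 4, 6) satisfies everything: constraint 3: c - d = 0; constraint 7: c + b = 8; constraint 8: c + d = 8, and the others follow.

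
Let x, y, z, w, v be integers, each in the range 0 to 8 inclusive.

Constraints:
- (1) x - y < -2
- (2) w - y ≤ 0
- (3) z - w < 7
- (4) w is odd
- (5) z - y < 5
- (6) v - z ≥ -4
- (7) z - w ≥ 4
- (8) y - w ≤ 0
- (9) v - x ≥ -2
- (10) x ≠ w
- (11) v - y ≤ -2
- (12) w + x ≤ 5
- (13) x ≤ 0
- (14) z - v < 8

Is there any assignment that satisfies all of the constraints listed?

Unsatisfiable

Constraints 6, 7, 8, and 11 give z − w ≥ 4, w − y ≥ 0, y − v ≥ 2, v − z ≥ -4.
Adding all 4 inequalities: the left sides telescope to 0, and the right sides sum to 4 + 0 + 2 + (-4) = 2. So 0 ≥ 2, which is false.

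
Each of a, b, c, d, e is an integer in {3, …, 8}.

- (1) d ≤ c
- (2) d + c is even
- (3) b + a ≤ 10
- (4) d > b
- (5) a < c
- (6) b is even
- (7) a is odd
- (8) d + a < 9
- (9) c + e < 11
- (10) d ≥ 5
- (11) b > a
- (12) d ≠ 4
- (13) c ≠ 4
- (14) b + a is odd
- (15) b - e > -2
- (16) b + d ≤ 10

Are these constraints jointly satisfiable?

Take a = 3, b = 4, c = 5, d = 5, e = 3. Then constraint 3: b + a = 7; constraint 8: d + a = 8, and every other listed constraint is also met.

Satisfiable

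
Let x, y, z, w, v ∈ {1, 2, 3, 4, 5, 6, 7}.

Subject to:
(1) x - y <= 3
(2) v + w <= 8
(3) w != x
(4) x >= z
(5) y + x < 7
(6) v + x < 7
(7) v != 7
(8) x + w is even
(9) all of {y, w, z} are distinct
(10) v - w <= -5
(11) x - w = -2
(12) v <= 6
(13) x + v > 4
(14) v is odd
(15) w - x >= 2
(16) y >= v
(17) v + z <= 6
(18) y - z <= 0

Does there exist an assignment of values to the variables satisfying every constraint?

One satisfying assignment is x = 4, y = 1, z = 3, w = 6, v = 1.
For the less obvious constraints — constraint 1: x - y = 3; constraint 2: v + w = 7; constraint 5: y + x = 5 — and the others hold by inspection.

Satisfiable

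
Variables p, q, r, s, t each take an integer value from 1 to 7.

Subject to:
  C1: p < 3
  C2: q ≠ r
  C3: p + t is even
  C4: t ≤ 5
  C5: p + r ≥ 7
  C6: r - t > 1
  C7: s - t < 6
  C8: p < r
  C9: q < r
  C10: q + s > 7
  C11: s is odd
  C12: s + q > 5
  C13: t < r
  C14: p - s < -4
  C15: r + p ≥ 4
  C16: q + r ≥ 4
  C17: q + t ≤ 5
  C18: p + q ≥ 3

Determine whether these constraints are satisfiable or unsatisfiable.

Take p = 2, q = 1, r = 5, s = 7, t = 2. Then constraint 5: p + r = 7; constraint 6: r - t = 3; constraint 7: s - t = 5, and every other listed constraint is also met.

Satisfiable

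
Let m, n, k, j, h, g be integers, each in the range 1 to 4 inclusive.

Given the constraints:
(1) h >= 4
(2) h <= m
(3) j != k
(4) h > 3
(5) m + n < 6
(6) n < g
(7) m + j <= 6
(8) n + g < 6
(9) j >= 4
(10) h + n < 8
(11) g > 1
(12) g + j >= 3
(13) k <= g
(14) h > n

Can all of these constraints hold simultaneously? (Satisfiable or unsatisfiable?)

From constraints 1 and 2: m ≥ h ≥ 4. From constraint 9: j ≥ 4. Hence m + j ≥ 8. But constraint 7 requires m + j ≤ 6, and 6 < 8. Contradiction.

Unsatisfiable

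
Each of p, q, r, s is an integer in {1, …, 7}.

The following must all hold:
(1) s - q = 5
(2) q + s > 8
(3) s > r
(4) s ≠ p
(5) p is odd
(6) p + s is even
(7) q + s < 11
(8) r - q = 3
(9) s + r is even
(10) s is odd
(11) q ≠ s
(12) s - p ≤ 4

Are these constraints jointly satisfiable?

Satisfiable

Take p = 3, q = 2, r = 5, s = 7. Then constraint 1: s - q = 5; constraint 2: q + s = 9, and every other listed constraint is also met.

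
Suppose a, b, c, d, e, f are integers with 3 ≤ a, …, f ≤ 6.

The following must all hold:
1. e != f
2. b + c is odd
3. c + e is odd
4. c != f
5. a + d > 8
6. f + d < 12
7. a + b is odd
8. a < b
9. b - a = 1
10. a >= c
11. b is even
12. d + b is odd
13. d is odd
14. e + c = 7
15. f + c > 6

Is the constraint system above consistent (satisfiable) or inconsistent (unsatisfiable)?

Setting (a, b, c, d, e, f) = (5, 6, 3, 5, 4, 6) satisfies everything: constraint 5: a + d = 10; constraint 6: f + d = 11; constraint 9: b - a = 1, and the others follow.

Satisfiable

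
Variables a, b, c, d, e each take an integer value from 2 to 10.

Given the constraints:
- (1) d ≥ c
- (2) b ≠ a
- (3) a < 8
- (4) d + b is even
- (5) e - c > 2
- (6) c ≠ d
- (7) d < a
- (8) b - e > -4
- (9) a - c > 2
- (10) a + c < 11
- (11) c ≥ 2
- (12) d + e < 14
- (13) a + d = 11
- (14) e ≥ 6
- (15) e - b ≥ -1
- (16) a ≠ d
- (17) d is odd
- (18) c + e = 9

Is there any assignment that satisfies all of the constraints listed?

Satisfiable

The assignment a = 6, b = 5, c = 2, d = 5, e = 7 works:
  constraint 5 holds since e - c = 5.
  constraint 8 holds since b - e = -2.
The rest check out directly.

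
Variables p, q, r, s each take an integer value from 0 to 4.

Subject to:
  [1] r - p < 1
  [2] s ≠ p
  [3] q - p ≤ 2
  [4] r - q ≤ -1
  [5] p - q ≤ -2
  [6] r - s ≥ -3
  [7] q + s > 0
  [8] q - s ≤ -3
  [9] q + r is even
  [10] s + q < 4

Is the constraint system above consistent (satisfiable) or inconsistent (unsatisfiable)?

Constraints 4, 6, and 8 give q − r ≥ 1, r − s ≥ -3, s − q ≥ 3.
Adding all 3 inequalities: the left sides telescope to 0, and the right sides sum to 1 + (-3) + 3 = 1. So 0 ≥ 1, which is false.

Unsatisfiable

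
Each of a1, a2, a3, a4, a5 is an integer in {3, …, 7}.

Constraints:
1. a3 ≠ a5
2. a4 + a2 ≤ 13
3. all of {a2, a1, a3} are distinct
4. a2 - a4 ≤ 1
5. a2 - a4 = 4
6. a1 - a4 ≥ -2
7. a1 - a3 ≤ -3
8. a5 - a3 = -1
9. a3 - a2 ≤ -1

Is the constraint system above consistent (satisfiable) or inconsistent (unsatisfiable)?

Unsatisfiable

Constraints 4, 6, 7, and 9 give a2 − a3 ≥ 1, a3 − a1 ≥ 3, a1 − a4 ≥ -2, a4 − a2 ≥ -1.
Adding all 4 inequalities: the left sides telescope to 0, and the right sides sum to 1 + 3 + (-2) + (-1) = 1. So 0 ≥ 1, which is false.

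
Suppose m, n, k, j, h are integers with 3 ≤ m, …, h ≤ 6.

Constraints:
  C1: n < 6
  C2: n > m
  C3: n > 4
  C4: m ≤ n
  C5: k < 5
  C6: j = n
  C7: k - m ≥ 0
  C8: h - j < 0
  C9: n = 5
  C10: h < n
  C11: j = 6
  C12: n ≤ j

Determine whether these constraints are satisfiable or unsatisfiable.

Unsatisfiable

Constraint 11 fixes j = 6 and constraint 9 fixes n = 5, but constraint 6 requires j = n. Since 6 ≠ 5, contradiction.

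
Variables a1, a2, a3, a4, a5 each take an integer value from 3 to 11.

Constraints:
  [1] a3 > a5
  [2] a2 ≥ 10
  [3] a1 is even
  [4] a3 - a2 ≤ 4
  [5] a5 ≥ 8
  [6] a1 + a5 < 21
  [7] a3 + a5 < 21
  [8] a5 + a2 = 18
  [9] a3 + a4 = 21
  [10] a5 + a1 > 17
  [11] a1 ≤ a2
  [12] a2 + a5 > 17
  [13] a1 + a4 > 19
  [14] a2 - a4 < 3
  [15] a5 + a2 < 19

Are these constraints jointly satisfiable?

Satisfiable

The assignment a1 = 10, a2 = 10, a3 = 11, a4 = 10, a5 = 8 works:
  constraint 4 holds since a3 - a2 = 1.
  constraint 6 holds since a1 + a5 = 18.
  constraint 7 holds since a3 + a5 = 19.
The rest check out directly.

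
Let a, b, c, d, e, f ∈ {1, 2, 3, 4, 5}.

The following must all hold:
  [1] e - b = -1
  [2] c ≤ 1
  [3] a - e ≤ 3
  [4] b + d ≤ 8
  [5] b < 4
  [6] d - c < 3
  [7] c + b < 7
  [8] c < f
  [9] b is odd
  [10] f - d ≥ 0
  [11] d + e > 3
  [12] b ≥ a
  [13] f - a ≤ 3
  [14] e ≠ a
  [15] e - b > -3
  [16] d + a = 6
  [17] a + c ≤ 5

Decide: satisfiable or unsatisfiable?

Satisfiable

Try a = 3, b = 3, c = 1, d = 3, e = 2, f = 3.
Check constraint 1: e - b = -1; constraint 3: a - e = 1. The remaining constraints are straightforward to verify.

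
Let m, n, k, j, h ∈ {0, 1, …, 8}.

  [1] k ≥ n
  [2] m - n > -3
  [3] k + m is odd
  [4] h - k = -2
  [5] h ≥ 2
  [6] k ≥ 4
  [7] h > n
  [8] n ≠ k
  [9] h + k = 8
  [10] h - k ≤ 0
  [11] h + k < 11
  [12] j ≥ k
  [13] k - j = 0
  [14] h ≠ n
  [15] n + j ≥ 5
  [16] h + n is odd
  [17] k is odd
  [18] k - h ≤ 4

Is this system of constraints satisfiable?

Satisfiable

One satisfying assignment is m = 2, n = 2, k = 5, j = 5, h = 3.
For the less obvious constraints — constraint 2: m - n = 0; constraint 4: h - k = -2; constraint 9: h + k = 8 — and the others hold by inspection.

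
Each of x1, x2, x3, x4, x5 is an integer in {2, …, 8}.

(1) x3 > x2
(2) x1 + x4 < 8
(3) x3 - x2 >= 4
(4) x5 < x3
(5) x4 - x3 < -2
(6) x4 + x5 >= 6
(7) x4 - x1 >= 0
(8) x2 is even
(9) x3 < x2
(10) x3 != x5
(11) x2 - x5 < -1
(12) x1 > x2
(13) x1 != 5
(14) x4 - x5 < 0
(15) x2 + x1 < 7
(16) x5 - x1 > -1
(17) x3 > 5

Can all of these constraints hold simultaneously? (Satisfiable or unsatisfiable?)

Unsatisfiable

Constraints 4, 7, 9, 12, and 14 give x4 < x5, x5 < x3, x3 < x2, x2 < x1, x1 ≤ x4. Chaining: x4 < x5 < x3 < x2 < x1 ≤ x4, which forces x4 < x4 — impossible.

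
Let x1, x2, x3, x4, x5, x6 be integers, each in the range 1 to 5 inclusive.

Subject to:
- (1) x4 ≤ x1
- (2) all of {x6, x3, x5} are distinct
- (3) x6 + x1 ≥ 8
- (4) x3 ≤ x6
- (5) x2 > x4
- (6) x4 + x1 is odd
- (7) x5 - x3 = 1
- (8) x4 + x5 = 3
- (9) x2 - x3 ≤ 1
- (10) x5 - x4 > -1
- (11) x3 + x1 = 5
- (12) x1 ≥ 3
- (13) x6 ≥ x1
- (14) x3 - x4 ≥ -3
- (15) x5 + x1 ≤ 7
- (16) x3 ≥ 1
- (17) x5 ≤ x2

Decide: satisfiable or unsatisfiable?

One satisfying assignment is x1 = 4, x2 = 2, x3 = 1, x4 = 1, x5 = 2, x6 = 4.
For the less obvious constraints — constraint 3: x6 + x1 = 8; constraint 7: x5 - x3 = 1 — and the others hold by inspection.

Satisfiable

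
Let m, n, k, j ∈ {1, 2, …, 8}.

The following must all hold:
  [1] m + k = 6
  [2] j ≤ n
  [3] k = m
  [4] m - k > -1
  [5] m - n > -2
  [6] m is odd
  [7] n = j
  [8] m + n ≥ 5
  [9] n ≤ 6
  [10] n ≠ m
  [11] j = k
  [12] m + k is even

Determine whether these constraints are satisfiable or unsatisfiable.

Unsatisfiable

From constraints 3, 7, and 11, n = j = k = m, so n = m. But constraint 10 says n ≠ m. Contradiction.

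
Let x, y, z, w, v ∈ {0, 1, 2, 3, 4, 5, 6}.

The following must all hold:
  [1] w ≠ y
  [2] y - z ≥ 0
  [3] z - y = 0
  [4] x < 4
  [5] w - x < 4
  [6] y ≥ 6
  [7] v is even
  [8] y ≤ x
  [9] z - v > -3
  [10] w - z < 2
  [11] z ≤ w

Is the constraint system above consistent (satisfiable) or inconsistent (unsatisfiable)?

From constraints 6 and 8: x ≥ y and y ≥ 6, so x ≥ 6. From constraint 4: x ≤ 3. But 3 < 6, so no value of x works.

Unsatisfiable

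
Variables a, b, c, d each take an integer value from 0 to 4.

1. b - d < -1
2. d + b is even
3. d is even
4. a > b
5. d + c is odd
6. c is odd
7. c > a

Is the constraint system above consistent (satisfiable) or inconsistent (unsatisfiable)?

Satisfiable

Try a = 2, b = 0, c = 3, d = 2.
Check constraint 1: b - d = -2; constraint 2: d + b = 2 is even. The remaining constraints are straightforward to verify.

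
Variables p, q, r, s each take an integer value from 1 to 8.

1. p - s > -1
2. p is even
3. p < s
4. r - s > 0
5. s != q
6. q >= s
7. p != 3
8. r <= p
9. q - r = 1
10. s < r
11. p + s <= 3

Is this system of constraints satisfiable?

Constraints 3, 8, and 10 give p < s, s < r, r ≤ p. Chaining: p < s < r ≤ p, which forces p < p — impossible.

Unsatisfiable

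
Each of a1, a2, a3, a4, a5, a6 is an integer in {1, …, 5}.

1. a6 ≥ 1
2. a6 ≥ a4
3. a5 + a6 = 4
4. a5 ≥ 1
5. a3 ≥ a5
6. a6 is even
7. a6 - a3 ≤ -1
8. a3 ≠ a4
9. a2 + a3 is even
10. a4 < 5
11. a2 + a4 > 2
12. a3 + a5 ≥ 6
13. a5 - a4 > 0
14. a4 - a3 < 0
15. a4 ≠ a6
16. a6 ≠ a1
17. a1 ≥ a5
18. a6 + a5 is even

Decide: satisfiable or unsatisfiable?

Satisfiable

The assignment a1 = 5, a2 = 2, a3 = 4, a4 = 1, a5 = 2, a6 = 2 works:
  constraint 3 holds since a5 + a6 = 4.
  constraint 7 holds since a6 - a3 = -2.
The rest check out directly.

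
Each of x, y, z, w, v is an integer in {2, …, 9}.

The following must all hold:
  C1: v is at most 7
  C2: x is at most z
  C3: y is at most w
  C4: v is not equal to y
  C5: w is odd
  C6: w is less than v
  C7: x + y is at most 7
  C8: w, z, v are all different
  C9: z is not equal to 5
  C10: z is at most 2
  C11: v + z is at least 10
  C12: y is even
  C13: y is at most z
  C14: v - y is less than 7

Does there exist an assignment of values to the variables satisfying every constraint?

Unsatisfiable

From constraint 1: v ≤ 7. From constraint 10: z ≤ 2. Hence v + z ≤ 9. But constraint 11 requires v + z ≥ 10, and 10 > 9. Contradiction.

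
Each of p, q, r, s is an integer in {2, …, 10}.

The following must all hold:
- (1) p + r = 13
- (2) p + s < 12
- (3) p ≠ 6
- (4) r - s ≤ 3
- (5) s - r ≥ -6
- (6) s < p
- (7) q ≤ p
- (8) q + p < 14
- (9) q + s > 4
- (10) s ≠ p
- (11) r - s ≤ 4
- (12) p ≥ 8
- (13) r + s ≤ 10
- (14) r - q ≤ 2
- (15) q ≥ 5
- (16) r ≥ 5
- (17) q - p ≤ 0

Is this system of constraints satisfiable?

Satisfiable

One satisfying assignment is p = 8, q = 5, r = 5, s = 2.
For the less obvious constraints — constraint 1: p + r = 13; constraint 2: p + s = 10 — and the others hold by inspection.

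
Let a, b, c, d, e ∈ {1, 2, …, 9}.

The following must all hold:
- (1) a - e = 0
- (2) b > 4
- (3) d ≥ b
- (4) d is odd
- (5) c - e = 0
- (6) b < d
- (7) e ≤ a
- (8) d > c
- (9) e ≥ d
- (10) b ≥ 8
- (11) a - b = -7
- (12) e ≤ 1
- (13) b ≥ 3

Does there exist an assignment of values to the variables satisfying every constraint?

From constraints 3 and 10: d ≥ b and b ≥ 8, so d ≥ 8. From constraints 9 and 12: d ≤ e and e ≤ 1, so d ≤ 1. But 1 < 8, so no value of d works.

Unsatisfiable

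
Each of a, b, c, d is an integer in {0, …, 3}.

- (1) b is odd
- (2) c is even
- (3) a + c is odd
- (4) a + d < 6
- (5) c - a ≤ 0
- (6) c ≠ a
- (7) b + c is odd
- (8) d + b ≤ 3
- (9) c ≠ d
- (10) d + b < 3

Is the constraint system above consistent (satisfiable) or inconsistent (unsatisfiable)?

Satisfiable

Take a = 3, b = 1, c = 2, d = 1. Then constraint 4: a + d = 4; constraint 5: c - a = -1; constraint 8: d + b = 2, and every other listed constraint is also met.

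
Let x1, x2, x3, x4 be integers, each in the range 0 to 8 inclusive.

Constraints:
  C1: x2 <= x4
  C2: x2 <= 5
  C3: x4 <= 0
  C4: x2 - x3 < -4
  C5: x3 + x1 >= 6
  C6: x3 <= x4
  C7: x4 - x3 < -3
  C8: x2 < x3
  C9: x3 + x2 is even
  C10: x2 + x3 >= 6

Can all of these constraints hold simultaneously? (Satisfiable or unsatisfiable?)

From constraint 2: x2 ≤ 5. From constraints 3 and 6: x3 ≤ x4 ≤ 0. Hence x2 + x3 ≤ 5. But constraint 10 requires x2 + x3 ≥ 6, and 6 > 5. Contradiction.

Unsatisfiable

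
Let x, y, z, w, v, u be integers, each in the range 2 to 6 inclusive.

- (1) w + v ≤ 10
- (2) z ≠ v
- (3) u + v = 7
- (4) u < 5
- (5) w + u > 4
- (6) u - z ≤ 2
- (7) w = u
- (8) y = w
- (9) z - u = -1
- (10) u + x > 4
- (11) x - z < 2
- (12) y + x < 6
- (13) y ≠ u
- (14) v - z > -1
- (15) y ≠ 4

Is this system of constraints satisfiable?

Unsatisfiable

From constraints 7 and 8, y = w = u, so y = u. But constraint 13 says y ≠ u. Contradiction.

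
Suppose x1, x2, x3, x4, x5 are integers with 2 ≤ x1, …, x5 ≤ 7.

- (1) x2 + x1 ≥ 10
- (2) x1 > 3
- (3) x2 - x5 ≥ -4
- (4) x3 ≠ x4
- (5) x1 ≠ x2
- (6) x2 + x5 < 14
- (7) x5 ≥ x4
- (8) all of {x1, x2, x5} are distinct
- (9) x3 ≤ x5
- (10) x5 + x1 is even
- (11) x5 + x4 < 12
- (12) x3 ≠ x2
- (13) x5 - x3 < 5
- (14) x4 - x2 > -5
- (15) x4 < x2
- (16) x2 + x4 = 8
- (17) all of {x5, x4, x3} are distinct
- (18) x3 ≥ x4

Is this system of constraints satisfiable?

One satisfying assignment is x1 = 5, x2 = 6, x3 = 5, x4 = 2, x5 = 7.
For the less obvious constraints — constraint 1: x2 + x1 = 11; constraint 3: x2 - x5 = -1; constraint 6: x2 + x5 = 13 — and the others hold by inspection.

Satisfiable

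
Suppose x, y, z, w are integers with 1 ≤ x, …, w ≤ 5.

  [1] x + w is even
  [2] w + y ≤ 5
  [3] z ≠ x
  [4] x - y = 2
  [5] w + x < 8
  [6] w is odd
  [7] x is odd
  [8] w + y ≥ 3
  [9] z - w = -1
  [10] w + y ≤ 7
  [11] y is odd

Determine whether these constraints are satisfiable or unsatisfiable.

Satisfiable

Setting (x, y, z, w) = (3, 1, 2, 3) satisfies everything: constraint 2: w + y = 4; constraint 4: x - y = 2, and the others follow.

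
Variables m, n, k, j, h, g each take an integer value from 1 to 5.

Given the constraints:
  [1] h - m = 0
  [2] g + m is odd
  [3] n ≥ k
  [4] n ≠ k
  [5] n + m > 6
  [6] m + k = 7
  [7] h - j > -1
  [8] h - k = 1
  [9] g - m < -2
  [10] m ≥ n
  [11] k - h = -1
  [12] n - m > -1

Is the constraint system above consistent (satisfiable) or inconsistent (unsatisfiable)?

One satisfying assignment is m = 4, n = 4, k = 3, j = 4, h = 4, g = 1.
For the less obvious constraints — constraint 1: h - m = 0; constraint 5: n + m = 8 — and the others hold by inspection.

Satisfiable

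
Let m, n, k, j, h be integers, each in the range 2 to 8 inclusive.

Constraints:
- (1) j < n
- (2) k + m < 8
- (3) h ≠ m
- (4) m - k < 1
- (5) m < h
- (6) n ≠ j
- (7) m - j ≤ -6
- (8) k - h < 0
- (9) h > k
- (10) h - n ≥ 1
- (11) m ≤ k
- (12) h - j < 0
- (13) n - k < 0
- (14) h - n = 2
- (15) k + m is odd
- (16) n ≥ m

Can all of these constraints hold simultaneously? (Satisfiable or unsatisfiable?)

Unsatisfiable

Constraints 1, 8, 12, and 13 give n < k, k < h, h < j, j < n. Chaining: n < k < h < j < n, which forces n < n — impossible.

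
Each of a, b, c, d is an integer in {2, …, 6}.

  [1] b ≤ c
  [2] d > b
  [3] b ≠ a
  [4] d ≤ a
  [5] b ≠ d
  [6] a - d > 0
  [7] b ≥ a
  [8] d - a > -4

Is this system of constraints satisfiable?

Constraints 2, 4, and 7 give b < d, d ≤ a, a ≤ b. Chaining: b < d ≤ a ≤ b, which forces b < b — impossible.

Unsatisfiable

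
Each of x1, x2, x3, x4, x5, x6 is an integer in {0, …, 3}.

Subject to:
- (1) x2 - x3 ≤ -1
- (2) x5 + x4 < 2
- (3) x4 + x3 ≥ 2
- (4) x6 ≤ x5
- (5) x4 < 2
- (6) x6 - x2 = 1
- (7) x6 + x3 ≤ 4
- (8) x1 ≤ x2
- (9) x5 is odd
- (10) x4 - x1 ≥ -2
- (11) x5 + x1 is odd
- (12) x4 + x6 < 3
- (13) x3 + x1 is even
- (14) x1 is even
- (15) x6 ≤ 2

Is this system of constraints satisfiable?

Setting (x1, x2, x3, x4, x5, x6) = (0, 0, 2, 0, 1, 1) satisfies everything: constraint 1: x2 - x3 = -2; constraint 2: x5 + x4 = 1, and the others follow.

Satisfiable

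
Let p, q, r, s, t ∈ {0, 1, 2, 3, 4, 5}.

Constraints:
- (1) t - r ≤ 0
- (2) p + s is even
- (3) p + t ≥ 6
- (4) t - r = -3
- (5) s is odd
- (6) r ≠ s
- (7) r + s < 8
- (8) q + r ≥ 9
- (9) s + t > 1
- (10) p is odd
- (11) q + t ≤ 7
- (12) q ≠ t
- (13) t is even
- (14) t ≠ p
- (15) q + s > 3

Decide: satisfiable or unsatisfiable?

Satisfiable

Take p = 5, q = 5, r = 5, s = 1, t = 2. Then constraint 1: t - r = -3; constraint 3: p + t = 7, and every other listed constraint is also met.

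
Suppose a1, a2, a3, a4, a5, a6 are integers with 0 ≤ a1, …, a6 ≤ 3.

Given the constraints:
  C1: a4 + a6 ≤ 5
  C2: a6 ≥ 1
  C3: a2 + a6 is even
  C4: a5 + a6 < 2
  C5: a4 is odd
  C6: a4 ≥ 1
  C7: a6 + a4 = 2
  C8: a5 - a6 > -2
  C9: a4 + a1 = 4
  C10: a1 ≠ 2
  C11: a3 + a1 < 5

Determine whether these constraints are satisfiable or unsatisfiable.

Satisfiable

The assignment a1 = 3, a2 = 1, a3 = 1, a4 = 1, a5 = 0, a6 = 1 works:
  constraint 1 holds since a4 + a6 = 2.
  constraint 4 holds since a5 + a6 = 1.
The rest check out directly.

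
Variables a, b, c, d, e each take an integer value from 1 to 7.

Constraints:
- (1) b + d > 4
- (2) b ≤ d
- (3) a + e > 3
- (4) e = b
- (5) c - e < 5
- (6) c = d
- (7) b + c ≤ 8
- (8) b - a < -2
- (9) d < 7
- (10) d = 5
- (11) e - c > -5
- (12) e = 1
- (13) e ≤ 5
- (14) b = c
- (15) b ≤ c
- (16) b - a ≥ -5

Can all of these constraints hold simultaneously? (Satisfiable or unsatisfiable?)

Constraint 12 fixes e = 1 and constraint 10 fixes d = 5. Constraints 4, 6, and 14 give e = b = c = d, so e = d. But 1 ≠ 5 — contradiction.

Unsatisfiable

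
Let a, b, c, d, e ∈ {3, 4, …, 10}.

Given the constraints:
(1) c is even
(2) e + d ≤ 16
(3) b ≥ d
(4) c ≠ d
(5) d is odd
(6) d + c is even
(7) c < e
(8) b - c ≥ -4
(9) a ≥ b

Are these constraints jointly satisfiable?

Unsatisfiable

Constraint 5 makes d odd and constraint 1 makes c even, so d + c must be odd. Constraint 6 says d + c is even — contradiction.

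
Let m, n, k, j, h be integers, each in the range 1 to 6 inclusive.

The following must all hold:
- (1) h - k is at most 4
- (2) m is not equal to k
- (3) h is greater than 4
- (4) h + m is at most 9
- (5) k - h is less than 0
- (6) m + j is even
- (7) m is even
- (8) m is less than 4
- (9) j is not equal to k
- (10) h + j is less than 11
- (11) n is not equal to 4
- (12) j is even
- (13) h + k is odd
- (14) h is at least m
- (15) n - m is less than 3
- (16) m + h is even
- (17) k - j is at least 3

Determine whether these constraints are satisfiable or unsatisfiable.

The assignment m = 2, n = 2, k = 5, j = 2, h = 6 works:
  constraint 1 holds since h - k = 1.
  constraint 4 holds since h + m = 8.
The rest check out directly.

Satisfiable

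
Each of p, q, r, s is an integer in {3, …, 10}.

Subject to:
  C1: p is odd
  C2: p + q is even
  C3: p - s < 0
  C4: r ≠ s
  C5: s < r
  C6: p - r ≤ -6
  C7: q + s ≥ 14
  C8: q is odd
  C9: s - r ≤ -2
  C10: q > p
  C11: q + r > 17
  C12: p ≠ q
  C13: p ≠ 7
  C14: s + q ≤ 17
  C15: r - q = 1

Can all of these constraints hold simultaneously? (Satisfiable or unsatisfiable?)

Satisfiable

The assignment p = 3, q = 9, r = 10, s = 6 works:
  constraint 3 holds since p - s = -3.
  constraint 6 holds since p - r = -7.
The rest check out directly.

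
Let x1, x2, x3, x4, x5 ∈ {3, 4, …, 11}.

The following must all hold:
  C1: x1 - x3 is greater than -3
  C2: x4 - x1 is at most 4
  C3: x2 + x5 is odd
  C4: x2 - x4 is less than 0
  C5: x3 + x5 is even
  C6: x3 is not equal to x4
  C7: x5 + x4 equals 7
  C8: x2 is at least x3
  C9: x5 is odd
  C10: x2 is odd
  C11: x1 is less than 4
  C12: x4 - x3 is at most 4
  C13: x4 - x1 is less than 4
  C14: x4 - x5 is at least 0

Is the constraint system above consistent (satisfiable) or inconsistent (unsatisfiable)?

Constraint 10 makes x2 odd and constraint 9 makes x5 odd, so x2 + x5 must be even. Constraint 3 says x2 + x5 is odd — contradiction.

Unsatisfiable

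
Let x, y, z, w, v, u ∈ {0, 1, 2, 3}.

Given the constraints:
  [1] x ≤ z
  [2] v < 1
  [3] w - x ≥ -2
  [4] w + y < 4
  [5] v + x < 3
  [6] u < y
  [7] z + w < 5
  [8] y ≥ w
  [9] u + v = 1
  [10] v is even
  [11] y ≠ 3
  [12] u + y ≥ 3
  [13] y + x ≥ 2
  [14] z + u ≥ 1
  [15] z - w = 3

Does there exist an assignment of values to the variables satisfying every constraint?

Satisfiable

The assignment x = 0, y = 2, z = 3, w = 0, v = 0, u = 1 works:
  constraint 3 holds since w - x = 0.
  constraint 4 holds since w + y = 2.
The rest check out directly.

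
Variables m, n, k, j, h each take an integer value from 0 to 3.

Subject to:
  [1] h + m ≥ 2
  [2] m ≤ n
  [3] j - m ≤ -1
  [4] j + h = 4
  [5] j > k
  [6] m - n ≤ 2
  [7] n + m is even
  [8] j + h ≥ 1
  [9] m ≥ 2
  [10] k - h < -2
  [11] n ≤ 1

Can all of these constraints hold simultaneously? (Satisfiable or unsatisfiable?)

From constraint 9: m ≥ 2. From constraints 2 and 11: m ≤ n and n ≤ 1, so m ≤ 1. But 1 < 2, so no value of m works.

Unsatisfiable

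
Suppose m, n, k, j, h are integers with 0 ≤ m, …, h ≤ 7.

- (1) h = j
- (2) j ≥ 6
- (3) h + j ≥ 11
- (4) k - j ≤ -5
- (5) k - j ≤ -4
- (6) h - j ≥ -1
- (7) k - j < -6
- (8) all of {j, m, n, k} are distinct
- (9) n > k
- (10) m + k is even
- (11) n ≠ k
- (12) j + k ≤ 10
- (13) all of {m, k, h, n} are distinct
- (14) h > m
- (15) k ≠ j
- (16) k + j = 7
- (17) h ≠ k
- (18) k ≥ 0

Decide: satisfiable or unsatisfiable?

Setting (m, n, k, j, h) = (4, 2, 0, 7, 7) satisfies everything: constraint 3: h + j = 14; constraint 4: k - j = -7; constraint 5: k - j = -7, and the others follow.

Satisfiable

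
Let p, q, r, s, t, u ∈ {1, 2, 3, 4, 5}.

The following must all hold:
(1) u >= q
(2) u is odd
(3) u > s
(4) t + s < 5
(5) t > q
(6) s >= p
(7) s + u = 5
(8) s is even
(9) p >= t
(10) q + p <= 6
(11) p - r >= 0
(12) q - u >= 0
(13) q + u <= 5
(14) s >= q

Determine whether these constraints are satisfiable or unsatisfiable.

Unsatisfiable

Constraints 3, 5, 6, 9, and 12 give s < u, u ≤ q, q < t, t ≤ p, p ≤ s. Chaining: s < u ≤ q < t ≤ p ≤ s, which forces s < s — impossible.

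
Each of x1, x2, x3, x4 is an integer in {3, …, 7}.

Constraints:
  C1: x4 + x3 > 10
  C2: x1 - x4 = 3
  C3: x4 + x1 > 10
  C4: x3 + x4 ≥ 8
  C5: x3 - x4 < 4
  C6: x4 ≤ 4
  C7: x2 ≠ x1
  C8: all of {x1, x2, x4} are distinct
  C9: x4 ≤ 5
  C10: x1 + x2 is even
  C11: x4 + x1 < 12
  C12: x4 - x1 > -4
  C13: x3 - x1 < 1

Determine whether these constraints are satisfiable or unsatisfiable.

One satisfying assignment is x1 = 7, x2 = 3, x3 = 7, x4 = 4.
For the less obvious constraints — constraint 1: x4 + x3 = 11; constraint 2: x1 - x4 = 3 — and the others hold by inspection.

Satisfiable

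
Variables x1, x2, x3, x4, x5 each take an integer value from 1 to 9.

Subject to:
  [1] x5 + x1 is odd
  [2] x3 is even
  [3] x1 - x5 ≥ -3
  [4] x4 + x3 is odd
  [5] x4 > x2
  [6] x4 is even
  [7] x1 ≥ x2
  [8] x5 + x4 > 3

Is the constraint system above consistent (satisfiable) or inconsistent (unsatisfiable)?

Unsatisfiable

Constraint 6 makes x4 even and constraint 2 makes x3 even, so x4 + x3 must be even. Constraint 4 says x4 + x3 is odd — contradiction.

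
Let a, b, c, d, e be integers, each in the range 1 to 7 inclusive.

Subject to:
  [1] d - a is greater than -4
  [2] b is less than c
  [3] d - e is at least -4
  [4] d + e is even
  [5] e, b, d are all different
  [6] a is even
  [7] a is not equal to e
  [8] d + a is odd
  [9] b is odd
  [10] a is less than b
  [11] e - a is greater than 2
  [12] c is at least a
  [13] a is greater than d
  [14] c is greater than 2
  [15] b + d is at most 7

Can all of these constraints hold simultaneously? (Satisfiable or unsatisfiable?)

Satisfiable

Try a = 2, b = 3, c = 7, d = 1, e = 5.
Check constraint 1: d - a = -1; constraint 3: d - e = -4. The remaining constraints are straightforward to verify.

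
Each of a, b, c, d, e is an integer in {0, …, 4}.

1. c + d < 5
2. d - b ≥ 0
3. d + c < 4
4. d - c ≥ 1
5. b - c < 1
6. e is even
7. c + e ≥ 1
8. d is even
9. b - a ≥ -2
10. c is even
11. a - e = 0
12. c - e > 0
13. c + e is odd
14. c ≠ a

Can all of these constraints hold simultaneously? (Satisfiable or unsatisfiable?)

Constraint 10 makes c even and constraint 6 makes e even, so c + e must be even. Constraint 13 says c + e is odd — contradiction.

Unsatisfiable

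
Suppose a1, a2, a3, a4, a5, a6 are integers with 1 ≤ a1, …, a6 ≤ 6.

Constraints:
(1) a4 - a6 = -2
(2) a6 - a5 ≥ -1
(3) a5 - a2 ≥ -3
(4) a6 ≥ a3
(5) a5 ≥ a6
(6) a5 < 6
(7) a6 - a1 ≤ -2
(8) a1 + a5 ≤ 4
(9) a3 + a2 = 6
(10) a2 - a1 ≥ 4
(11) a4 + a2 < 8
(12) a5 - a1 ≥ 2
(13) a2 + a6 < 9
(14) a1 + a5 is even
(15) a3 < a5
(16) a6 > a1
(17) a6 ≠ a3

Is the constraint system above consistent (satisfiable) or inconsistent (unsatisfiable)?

Unsatisfiable

Constraints 2, 3, 7, and 10 give a1 − a6 ≥ 2, a6 − a5 ≥ -1, a5 − a2 ≥ -3, a2 − a1 ≥ 4.
Adding all 4 inequalities: the left sides telescope to 0, and the right sides sum to 2 + (-1) + (-3) + 4 = 2. So 0 ≥ 2, which is false.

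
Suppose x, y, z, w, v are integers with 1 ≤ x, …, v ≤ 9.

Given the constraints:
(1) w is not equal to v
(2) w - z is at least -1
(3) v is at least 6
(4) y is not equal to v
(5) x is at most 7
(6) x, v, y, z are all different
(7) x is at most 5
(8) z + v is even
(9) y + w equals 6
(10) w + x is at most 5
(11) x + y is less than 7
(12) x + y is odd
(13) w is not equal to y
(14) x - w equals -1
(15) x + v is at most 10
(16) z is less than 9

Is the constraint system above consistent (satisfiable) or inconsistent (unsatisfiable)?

Satisfiable

Setting (x, y, z, w, v) = (1, 4, 2, 2, 8) satisfies everything: constraint 2: w - z = 0; constraint 9: y + w = 6; constraint 10: w + x = 3, and the others follow.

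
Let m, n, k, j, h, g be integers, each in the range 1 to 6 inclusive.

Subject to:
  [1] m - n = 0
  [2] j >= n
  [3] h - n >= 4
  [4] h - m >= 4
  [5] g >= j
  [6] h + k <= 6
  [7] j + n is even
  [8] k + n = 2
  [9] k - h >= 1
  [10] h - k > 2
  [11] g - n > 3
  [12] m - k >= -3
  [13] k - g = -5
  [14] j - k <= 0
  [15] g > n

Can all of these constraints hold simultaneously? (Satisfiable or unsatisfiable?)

Unsatisfiable

Constraints 4, 9, and 12 give h − m ≥ 4, m − k ≥ -3, k − h ≥ 1.
Adding all 3 inequalities: the left sides telescope to 0, and the right sides sum to 4 + (-3) + 1 = 2. So 0 ≥ 2, which is false.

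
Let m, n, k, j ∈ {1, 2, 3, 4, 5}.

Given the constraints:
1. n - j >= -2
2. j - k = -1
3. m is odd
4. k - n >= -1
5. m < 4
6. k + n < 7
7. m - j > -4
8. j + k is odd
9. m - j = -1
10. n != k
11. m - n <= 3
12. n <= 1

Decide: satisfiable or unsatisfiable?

Satisfiable

The assignment m = 1, n = 1, k = 3, j = 2 works:
  constraint 1 holds since n - j = -1.
  constraint 2 holds since j - k = -1.
  constraint 4 holds since k - n = 2.
The rest check out directly.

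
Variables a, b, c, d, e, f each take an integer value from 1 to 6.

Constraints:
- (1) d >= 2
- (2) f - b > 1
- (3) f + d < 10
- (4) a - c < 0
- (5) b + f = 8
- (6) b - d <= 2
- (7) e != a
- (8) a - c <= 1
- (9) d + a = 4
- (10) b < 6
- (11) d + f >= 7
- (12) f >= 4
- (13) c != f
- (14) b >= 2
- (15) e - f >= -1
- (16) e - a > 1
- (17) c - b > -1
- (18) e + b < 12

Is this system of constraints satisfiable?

Take a = 2, b = 3, c = 4, d = 2, e = 6, f = 5. Then constraint 2: f - b = 2; constraint 3: f + d = 7; constraint 4: a - c = -2, and every other listed constraint is also met.

Satisfiable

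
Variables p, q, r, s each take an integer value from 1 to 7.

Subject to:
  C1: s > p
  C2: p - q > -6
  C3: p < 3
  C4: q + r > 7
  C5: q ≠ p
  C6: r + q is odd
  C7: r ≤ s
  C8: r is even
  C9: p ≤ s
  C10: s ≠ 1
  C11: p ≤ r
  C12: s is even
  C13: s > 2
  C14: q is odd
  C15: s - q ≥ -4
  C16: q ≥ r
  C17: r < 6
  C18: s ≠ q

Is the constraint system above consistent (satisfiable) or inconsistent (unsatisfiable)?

Try p = 1, q = 5, r = 4, s = 4.
Check constraint 2: p - q = -4; constraint 4: q + r = 9; constraint 15: s - q = -1. The remaining constraints are straightforward to verify.

Satisfiable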